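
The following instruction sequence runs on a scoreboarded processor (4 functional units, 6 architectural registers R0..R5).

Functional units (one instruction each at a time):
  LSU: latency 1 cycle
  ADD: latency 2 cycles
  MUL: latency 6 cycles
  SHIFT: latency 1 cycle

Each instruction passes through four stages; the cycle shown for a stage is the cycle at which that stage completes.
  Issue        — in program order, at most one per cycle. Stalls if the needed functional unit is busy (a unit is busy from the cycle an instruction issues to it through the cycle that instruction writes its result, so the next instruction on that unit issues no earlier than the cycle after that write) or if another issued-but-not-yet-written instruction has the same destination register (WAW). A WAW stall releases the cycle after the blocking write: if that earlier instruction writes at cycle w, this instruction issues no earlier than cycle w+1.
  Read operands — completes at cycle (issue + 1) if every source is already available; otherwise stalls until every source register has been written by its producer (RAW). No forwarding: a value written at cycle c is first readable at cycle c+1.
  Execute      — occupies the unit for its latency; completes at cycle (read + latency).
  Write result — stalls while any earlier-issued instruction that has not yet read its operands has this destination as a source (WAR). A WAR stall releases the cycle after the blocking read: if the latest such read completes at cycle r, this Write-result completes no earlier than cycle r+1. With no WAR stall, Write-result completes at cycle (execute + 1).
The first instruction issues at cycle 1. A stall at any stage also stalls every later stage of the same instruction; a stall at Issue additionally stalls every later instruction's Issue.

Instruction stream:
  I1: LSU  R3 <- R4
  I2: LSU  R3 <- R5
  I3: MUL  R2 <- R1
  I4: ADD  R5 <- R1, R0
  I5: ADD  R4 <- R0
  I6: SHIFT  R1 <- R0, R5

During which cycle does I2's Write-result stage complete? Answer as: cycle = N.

cycle = 8

c1: I1 dispatched to LSU
c2: I1 operands ready
c3: I1 complete
c4: R3←I1
c5: I2 dispatched to LSU
c6: I2 operands ready · I3 dispatched to MUL
c7: I2 complete · I3 operands ready · I4 dispatched to ADD
c8: R3←I2 · I4 operands ready
c10: I4 complete
c11: R5←I4
c12: I5 dispatched to ADD
c13: I3 complete · I5 operands ready · I6 dispatched to SHIFT
c14: R2←I3 · I6 operands ready
c15: I5 complete · I6 complete
c16: R4←I5 · R1←I6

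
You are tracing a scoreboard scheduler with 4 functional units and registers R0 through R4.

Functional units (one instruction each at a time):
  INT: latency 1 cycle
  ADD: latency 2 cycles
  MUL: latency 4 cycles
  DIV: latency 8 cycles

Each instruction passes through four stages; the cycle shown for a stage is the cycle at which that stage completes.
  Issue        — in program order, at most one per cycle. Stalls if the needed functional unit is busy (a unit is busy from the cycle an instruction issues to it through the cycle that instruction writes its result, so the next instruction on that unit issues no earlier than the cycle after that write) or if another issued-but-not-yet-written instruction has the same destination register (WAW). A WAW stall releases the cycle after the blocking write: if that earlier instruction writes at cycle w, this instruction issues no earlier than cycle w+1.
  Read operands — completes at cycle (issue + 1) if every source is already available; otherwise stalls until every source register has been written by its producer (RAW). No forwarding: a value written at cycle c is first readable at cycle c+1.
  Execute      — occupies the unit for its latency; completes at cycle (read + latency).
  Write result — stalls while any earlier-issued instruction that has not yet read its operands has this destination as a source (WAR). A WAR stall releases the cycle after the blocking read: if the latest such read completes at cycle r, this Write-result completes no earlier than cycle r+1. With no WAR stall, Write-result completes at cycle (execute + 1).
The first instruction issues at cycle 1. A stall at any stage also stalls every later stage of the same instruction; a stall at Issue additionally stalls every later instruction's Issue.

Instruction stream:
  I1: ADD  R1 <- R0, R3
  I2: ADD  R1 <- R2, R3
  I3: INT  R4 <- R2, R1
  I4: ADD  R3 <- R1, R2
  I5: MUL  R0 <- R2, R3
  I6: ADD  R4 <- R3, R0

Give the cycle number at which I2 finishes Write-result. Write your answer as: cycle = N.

[1] issue I1 (ADD)
[2] I1 read-ops
[4] I1 finished on ADD
[5] I1→R1
[6] issue I2 (ADD)
[7] I2 read-ops · issue I3 (INT)
[9] I2 finished on ADD
[10] I2→R1
[11] I3 read-ops · issue I4 (ADD)
[12] I3 finished on INT · I4 read-ops · issue I5 (MUL)
[13] I3→R4
[14] I4 finished on ADD
[15] I4→R3
[16] I5 read-ops · issue I6 (ADD)
[20] I5 finished on MUL
[21] I5→R0
[22] I6 read-ops
[24] I6 finished on ADD
[25] I6→R4

cycle = 10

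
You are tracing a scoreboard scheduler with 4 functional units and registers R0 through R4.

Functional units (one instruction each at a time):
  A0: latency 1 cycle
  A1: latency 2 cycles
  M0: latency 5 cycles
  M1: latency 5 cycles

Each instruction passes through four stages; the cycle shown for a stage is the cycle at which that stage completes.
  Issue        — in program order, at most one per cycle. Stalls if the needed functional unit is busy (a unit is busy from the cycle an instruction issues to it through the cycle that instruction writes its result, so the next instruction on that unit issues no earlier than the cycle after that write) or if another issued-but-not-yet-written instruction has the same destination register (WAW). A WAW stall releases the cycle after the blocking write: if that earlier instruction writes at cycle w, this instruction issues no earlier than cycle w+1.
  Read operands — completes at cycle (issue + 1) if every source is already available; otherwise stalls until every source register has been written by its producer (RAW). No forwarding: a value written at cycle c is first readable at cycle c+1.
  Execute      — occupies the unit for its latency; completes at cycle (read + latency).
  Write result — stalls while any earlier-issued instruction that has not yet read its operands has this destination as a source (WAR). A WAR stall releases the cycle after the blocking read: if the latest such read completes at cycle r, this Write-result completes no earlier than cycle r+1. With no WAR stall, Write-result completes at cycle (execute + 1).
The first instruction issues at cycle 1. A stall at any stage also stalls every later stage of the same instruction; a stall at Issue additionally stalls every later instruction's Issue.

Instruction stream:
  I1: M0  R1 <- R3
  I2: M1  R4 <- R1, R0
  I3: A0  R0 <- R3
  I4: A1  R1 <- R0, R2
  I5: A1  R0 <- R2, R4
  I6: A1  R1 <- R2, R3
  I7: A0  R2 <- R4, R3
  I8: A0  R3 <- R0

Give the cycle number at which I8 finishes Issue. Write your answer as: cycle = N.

  I1 | 1 | 2 | 7 | 8
  I2 | 2 | 9 | 14 | 15   RAW R1: wait I1 write@8
  I3 | 3 | 4 | 5 | 10   WAR R0: wait I2 read@9
  I4 | 9 | 11 | 13 | 14   WAW R1: wait I1 write@8 · RAW R0: wait I3 write@10
  I5 | 15 | 16 | 18 | 19   struct: A1 busy until I4 writes@14
  I6 | 20 | 21 | 23 | 24   struct: A1 busy until I5 writes@19
  I7 | 21 | 22 | 23 | 24
  I8 | 25 | 26 | 27 | 28   struct: A0 busy until I7 writes@24

cycle = 25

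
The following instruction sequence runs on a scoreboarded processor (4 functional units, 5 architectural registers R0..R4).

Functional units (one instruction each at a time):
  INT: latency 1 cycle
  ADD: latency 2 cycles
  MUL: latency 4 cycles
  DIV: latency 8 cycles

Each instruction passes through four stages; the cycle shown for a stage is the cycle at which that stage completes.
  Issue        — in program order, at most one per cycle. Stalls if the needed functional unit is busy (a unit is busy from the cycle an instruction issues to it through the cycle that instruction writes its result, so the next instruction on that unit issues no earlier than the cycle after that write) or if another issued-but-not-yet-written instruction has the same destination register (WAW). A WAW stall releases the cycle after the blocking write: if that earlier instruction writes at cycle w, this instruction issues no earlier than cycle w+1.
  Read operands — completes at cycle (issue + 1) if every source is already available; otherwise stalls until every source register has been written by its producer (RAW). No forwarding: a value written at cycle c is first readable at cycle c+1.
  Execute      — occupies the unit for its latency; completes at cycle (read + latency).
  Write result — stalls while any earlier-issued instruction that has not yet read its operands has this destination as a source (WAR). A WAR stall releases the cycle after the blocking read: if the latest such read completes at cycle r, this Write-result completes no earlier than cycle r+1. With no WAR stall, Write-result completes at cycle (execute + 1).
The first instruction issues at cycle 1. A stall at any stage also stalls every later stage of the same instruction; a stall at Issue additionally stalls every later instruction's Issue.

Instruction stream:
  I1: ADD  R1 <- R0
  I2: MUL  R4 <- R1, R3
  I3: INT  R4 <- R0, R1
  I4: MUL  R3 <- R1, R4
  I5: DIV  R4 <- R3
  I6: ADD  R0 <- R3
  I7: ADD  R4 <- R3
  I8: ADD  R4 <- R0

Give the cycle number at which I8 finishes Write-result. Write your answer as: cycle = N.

c1: I1 issues→ADD
c2: I1 reads · I2 issues→MUL
c4: I1 exec-done
c5: I1 writes R1
c6: I2 reads
c10: I2 exec-done
c11: I2 writes R4
c12: I3 issues→INT
c13: I3 reads · I4 issues→MUL
c14: I3 exec-done
c15: I3 writes R4
c16: I4 reads · I5 issues→DIV
c17: I6 issues→ADD
c20: I4 exec-done
c21: I4 writes R3
c22: I5 reads · I6 reads
c24: I6 exec-done
c25: I6 writes R0
c30: I5 exec-done
c31: I5 writes R4
c32: I7 issues→ADD
c33: I7 reads
c35: I7 exec-done
c36: I7 writes R4
c37: I8 issues→ADD
c38: I8 reads
c40: I8 exec-done
c41: I8 writes R4

cycle = 41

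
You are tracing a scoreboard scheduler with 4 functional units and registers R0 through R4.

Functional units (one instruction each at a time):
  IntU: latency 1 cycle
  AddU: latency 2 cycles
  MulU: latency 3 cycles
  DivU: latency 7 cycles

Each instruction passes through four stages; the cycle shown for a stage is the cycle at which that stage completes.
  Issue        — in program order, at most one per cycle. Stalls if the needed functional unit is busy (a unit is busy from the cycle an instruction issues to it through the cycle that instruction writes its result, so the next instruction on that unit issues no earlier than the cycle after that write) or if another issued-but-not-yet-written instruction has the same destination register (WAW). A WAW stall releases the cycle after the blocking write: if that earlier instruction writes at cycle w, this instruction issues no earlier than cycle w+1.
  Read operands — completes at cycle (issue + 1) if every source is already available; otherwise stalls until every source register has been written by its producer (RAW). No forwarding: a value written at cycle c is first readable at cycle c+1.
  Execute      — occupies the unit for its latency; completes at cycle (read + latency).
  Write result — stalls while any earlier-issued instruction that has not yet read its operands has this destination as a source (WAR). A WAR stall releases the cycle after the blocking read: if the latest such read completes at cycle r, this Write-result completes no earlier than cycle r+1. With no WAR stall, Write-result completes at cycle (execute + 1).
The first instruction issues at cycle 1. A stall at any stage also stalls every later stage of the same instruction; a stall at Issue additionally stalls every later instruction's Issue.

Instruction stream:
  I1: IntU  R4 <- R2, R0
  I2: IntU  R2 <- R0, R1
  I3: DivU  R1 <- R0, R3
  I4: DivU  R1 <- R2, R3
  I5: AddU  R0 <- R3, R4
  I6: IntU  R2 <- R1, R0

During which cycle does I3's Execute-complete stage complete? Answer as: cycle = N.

cycle = 14

I1  is:1  ro:2  ex:3  wr:4
I2  is:5  ro:6  ex:7  wr:8  — struct: IntU busy until I1 writes@4
I3  is:6  ro:7  ex:14  wr:15
I4  is:16  ro:17  ex:24  wr:25  — struct: DivU busy until I3 writes@15
I5  is:17  ro:18  ex:20  wr:21
I6  is:18  ro:26  ex:27  wr:28  — RAW R1: wait I4 write@25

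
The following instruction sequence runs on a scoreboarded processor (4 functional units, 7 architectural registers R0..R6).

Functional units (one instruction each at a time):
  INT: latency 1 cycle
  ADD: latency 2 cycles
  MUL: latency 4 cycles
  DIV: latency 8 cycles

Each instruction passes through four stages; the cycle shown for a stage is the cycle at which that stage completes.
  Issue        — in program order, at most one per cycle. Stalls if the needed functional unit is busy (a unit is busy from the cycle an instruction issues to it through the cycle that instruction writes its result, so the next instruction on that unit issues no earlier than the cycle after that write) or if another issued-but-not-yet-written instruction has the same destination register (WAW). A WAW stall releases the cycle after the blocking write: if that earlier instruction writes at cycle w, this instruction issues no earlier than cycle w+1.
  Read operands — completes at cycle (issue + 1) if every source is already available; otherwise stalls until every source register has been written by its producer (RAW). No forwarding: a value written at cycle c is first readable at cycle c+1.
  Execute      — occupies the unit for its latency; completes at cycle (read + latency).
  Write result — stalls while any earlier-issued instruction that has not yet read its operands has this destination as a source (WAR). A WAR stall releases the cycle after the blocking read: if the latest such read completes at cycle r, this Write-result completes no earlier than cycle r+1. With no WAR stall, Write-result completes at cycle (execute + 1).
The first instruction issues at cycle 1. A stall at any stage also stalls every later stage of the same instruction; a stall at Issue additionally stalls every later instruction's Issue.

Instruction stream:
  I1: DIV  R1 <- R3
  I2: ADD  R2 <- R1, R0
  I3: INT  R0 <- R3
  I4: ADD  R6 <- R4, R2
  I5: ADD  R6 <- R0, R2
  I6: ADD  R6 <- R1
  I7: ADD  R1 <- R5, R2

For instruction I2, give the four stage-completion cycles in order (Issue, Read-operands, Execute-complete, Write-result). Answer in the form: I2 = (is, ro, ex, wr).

I1 -> (1, 2, 10, 11)
I2 -> (2, 12, 14, 15)  // RAW R1: wait I1 write@11
I3 -> (3, 4, 5, 13)  // WAR R0: wait I2 read@12
I4 -> (16, 17, 19, 20)  // struct: ADD busy until I2 writes@15
I5 -> (21, 22, 24, 25)  // struct: ADD busy until I4 writes@20
I6 -> (26, 27, 29, 30)  // struct: ADD busy until I5 writes@25
I7 -> (31, 32, 34, 35)  // struct: ADD busy until I6 writes@30

I2 = (2, 12, 14, 15)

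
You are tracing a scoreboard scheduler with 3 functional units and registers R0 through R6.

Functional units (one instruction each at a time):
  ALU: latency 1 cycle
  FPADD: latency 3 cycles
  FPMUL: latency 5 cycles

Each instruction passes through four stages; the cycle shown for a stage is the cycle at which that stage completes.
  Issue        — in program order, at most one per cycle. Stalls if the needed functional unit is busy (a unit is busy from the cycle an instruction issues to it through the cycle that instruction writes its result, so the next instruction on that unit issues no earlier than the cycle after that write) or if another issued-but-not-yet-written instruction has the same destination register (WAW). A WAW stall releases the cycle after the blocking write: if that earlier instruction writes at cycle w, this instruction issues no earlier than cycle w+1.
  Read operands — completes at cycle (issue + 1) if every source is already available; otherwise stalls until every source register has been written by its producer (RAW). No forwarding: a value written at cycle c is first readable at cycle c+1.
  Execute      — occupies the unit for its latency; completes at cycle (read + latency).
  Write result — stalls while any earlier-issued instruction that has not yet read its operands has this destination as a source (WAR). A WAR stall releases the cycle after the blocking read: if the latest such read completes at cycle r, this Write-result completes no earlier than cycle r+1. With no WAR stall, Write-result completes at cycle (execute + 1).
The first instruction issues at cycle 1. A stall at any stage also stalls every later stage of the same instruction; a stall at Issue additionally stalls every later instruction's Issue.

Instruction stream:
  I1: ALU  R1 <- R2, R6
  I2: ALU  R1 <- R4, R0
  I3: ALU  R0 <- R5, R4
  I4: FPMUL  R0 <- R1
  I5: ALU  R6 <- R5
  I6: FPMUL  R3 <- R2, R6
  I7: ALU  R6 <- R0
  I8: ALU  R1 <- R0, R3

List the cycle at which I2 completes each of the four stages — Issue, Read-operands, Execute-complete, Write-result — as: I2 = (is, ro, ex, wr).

I2 = (5, 6, 7, 8)

I1  is:1  ro:2  ex:3  wr:4
I2  is:5  ro:6  ex:7  wr:8  — struct: ALU busy until I1 writes@4
I3  is:9  ro:10  ex:11  wr:12  — struct: ALU busy until I2 writes@8
I4  is:13  ro:14  ex:19  wr:20  — WAW R0: wait I3 write@12
I5  is:14  ro:15  ex:16  wr:17
I6  is:21  ro:22  ex:27  wr:28  — struct: FPMUL busy until I4 writes@20
I7  is:22  ro:23  ex:24  wr:25
I8  is:26  ro:29  ex:30  wr:31  — struct: ALU busy until I7 writes@25, RAW R3: wait I6 write@28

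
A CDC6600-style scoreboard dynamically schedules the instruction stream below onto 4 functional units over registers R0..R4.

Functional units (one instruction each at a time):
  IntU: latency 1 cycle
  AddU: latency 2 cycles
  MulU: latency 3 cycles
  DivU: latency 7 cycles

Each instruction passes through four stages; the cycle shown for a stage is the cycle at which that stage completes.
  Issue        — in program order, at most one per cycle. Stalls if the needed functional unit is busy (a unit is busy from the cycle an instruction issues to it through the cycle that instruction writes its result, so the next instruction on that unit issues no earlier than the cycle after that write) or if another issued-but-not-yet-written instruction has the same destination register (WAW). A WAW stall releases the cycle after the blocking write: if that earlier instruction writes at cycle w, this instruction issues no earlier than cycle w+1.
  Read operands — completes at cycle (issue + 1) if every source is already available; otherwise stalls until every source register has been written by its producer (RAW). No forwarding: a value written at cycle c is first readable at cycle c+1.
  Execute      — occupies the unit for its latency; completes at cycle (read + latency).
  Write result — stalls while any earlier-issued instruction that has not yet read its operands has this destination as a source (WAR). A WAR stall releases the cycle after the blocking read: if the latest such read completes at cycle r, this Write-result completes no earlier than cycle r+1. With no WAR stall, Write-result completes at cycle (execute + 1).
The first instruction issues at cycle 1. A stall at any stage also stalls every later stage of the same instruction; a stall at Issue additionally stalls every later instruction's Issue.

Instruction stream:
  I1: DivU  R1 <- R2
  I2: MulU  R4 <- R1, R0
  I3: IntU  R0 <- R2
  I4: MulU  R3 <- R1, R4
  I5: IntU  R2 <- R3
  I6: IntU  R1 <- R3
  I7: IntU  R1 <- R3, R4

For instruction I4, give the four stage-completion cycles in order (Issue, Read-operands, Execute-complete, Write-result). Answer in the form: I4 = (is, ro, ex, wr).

I4 = (16, 17, 20, 21)

I1  is:1  ro:2  ex:9  wr:10
I2  is:2  ro:11  ex:14  wr:15  — RAW R1: wait I1 write@10
I3  is:3  ro:4  ex:5  wr:12  — WAR R0: wait I2 read@11
I4  is:16  ro:17  ex:20  wr:21  — struct: MulU busy until I2 writes@15
I5  is:17  ro:22  ex:23  wr:24  — RAW R3: wait I4 write@21
I6  is:25  ro:26  ex:27  wr:28  — struct: IntU busy until I5 writes@24
I7  is:29  ro:30  ex:31  wr:32  — struct: IntU busy until I6 writes@28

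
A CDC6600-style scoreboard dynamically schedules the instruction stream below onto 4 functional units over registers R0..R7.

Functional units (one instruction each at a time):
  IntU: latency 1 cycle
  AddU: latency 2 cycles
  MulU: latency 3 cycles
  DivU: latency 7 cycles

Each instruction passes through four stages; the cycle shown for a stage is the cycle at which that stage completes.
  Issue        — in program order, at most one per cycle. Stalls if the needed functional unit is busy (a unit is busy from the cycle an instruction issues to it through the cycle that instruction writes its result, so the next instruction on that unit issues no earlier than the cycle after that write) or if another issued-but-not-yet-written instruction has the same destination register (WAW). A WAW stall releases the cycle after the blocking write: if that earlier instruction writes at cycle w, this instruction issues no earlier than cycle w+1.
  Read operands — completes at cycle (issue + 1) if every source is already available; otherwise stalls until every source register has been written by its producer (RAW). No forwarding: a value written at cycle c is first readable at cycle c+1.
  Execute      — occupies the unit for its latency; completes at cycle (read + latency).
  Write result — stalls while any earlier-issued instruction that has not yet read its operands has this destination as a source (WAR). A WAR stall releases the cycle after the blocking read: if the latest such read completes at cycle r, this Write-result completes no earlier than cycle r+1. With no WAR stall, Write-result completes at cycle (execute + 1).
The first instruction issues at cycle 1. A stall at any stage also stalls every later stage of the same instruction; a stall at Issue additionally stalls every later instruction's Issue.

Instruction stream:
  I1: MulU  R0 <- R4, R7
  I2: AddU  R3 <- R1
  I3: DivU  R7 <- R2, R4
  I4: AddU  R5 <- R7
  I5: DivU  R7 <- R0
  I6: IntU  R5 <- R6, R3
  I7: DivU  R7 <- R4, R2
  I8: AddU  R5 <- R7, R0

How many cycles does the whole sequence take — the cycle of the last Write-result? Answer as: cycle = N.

c1: I1→MulU
c2: I1 RO | I2→AddU
c3: I2 RO | I3→DivU
c4: I3 RO
c5: I1 EX | I2 EX
c6: I1 WR R0 | I2 WR R3
c7: I4→AddU
c11: I3 EX
c12: I3 WR R7
c13: I4 RO | I5→DivU
c14: I5 RO
c15: I4 EX
c16: I4 WR R5
c17: I6→IntU
c18: I6 RO
c19: I6 EX
c20: I6 WR R5
c21: I5 EX
c22: I5 WR R7
c23: I7→DivU
c24: I7 RO | I8→AddU
c31: I7 EX
c32: I7 WR R7
c33: I8 RO
c35: I8 EX
c36: I8 WR R5

cycle = 36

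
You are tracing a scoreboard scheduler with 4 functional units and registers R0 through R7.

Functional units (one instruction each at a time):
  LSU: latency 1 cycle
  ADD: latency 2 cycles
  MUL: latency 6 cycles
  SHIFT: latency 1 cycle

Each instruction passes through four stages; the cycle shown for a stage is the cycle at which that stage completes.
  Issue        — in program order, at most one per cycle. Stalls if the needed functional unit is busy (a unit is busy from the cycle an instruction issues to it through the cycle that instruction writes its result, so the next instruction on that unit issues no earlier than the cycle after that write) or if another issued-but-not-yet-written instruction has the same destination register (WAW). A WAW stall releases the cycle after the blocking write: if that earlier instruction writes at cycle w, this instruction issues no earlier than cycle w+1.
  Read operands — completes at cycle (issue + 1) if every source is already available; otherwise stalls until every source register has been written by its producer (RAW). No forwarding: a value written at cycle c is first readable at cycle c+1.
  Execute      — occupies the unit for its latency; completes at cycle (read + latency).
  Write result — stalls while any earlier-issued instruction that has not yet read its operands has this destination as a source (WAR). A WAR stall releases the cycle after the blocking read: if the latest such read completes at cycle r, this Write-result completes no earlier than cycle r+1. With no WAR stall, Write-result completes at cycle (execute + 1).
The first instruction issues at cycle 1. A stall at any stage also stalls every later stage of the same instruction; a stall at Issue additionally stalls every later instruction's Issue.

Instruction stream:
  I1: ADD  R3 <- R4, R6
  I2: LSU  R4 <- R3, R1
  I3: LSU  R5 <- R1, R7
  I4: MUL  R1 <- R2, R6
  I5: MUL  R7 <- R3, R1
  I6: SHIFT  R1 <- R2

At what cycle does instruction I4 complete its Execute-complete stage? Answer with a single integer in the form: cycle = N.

cycle = 17

  I1 | 1 | 2 | 4 | 5
  I2 | 2 | 6 | 7 | 8   RAW R3: wait I1 write@5
  I3 | 9 | 10 | 11 | 12   struct: LSU busy until I2 writes@8
  I4 | 10 | 11 | 17 | 18
  I5 | 19 | 20 | 26 | 27   struct: MUL busy until I4 writes@18
  I6 | 20 | 21 | 22 | 23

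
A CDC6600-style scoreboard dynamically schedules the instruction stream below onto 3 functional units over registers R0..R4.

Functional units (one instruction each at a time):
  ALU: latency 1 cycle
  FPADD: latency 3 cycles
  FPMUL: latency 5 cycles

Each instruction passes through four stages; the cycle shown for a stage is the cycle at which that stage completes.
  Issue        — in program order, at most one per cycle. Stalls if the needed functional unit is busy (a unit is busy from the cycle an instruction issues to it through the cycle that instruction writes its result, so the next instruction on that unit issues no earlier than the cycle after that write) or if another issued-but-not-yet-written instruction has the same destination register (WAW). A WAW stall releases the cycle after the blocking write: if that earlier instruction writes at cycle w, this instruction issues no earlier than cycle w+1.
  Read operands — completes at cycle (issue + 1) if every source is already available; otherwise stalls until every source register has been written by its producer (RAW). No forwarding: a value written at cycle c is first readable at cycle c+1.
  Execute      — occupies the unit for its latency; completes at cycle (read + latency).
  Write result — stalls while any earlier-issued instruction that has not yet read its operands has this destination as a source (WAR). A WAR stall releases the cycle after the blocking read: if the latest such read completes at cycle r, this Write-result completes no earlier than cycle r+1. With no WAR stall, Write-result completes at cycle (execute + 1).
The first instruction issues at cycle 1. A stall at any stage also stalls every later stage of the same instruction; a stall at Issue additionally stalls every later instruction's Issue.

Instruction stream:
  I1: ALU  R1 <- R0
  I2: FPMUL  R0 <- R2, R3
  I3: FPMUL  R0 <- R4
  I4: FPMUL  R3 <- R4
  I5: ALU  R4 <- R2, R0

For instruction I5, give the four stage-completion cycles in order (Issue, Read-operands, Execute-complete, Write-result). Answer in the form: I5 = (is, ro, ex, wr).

1) issue 1, read 2, done 3, write 4
2) issue 2, read 3, done 8, write 9
3) issue 10, read 11, done 16, write 17  <struct: FPMUL busy until I2 writes@9>
4) issue 18, read 19, done 24, write 25  <struct: FPMUL busy until I3 writes@17>
5) issue 19, read 20, done 21, write 22

I5 = (19, 20, 21, 22)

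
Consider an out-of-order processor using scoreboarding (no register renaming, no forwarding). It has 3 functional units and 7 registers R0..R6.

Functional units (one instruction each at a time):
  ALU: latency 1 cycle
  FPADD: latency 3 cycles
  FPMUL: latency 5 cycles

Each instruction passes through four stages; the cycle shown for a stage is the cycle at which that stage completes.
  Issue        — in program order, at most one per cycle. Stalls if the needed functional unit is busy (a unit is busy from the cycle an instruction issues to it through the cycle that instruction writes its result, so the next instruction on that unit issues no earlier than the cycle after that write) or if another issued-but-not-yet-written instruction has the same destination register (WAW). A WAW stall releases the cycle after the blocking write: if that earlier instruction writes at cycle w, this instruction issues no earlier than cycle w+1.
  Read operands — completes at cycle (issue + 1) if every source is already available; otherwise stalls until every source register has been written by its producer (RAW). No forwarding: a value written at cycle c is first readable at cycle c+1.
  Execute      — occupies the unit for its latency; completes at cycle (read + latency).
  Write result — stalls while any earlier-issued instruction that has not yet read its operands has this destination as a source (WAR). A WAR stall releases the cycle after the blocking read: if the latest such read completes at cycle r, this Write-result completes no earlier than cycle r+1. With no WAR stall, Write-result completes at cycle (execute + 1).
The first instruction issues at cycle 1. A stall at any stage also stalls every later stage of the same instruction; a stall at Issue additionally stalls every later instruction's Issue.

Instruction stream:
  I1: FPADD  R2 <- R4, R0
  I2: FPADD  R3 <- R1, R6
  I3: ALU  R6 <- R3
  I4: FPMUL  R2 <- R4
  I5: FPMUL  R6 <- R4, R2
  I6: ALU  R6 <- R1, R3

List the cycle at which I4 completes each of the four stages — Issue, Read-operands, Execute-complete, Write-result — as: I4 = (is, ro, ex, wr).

I1  is:1  ro:2  ex:5  wr:6
I2  is:7  ro:8  ex:11  wr:12  — struct: FPADD busy until I1 writes@6
I3  is:8  ro:13  ex:14  wr:15  — RAW R3: wait I2 write@12
I4  is:9  ro:10  ex:15  wr:16
I5  is:17  ro:18  ex:23  wr:24  — struct: FPMUL busy until I4 writes@16
I6  is:25  ro:26  ex:27  wr:28  — WAW R6: wait I5 write@24

I4 = (9, 10, 15, 16)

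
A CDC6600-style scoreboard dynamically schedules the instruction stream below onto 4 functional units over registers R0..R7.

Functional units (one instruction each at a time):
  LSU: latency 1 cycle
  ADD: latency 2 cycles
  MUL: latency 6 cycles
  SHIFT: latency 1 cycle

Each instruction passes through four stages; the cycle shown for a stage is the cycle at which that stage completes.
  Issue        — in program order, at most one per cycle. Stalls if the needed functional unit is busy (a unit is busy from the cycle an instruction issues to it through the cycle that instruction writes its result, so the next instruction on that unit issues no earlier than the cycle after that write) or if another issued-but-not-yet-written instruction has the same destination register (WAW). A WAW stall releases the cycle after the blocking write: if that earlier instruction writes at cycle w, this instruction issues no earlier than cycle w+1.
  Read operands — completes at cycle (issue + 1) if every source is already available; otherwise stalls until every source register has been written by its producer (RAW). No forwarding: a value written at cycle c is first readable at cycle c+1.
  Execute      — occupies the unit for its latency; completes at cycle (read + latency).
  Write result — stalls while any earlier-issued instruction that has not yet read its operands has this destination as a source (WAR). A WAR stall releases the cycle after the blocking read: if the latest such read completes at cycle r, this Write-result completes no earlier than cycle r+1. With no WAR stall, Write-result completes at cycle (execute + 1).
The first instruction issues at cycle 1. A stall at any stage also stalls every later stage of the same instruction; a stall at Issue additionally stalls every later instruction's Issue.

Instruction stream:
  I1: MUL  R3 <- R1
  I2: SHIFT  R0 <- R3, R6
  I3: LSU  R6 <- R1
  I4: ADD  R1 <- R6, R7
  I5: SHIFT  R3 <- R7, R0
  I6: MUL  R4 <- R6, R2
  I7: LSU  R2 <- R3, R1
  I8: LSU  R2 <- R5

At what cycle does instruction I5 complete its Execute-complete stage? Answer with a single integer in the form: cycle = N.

cycle = 15

t=1  I1 issues→MUL
t=2  I1 reads · I2 issues→SHIFT
t=3  I3 issues→LSU
t=4  I3 reads · I4 issues→ADD
t=5  I3 exec-done
t=8  I1 exec-done
t=9  I1 writes R3
t=10  I2 reads
t=11  I2 exec-done · I3 writes R6
t=12  I2 writes R0 · I4 reads
t=13  I5 issues→SHIFT
t=14  I4 exec-done · I5 reads · I6 issues→MUL
t=15  I4 writes R1 · I5 exec-done · I6 reads · I7 issues→LSU
t=16  I5 writes R3
t=17  I7 reads
t=18  I7 exec-done
t=19  I7 writes R2
t=20  I8 issues→LSU
t=21  I6 exec-done · I8 reads
t=22  I6 writes R4 · I8 exec-done
t=23  I8 writes R2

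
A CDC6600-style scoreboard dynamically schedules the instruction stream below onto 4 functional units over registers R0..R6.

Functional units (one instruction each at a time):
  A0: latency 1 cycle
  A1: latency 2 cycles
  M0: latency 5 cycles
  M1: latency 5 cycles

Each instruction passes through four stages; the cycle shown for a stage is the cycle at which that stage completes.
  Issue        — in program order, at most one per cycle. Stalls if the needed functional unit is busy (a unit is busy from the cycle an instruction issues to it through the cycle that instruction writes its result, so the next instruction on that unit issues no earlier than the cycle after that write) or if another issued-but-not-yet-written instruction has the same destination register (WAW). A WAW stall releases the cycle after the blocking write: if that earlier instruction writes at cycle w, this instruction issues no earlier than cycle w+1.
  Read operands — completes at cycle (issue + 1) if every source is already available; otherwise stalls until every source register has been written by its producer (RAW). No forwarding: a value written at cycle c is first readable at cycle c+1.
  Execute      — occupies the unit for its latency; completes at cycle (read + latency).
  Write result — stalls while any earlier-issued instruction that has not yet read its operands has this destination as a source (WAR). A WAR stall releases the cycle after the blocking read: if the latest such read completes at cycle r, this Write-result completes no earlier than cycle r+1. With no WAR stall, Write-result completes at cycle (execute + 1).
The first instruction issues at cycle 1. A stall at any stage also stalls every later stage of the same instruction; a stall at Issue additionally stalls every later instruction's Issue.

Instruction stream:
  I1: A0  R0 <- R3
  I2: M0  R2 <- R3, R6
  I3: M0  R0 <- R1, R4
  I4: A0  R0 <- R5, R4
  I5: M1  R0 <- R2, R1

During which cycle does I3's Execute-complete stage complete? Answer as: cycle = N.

cycle = 16

cycle 1: I1→A0
cycle 2: I1 RO · I2→M0
cycle 3: I1 EX · I2 RO
cycle 4: I1 WR R0
cycle 8: I2 EX
cycle 9: I2 WR R2
cycle 10: I3→M0
cycle 11: I3 RO
cycle 16: I3 EX
cycle 17: I3 WR R0
cycle 18: I4→A0
cycle 19: I4 RO
cycle 20: I4 EX
cycle 21: I4 WR R0
cycle 22: I5→M1
cycle 23: I5 RO
cycle 28: I5 EX
cycle 29: I5 WR R0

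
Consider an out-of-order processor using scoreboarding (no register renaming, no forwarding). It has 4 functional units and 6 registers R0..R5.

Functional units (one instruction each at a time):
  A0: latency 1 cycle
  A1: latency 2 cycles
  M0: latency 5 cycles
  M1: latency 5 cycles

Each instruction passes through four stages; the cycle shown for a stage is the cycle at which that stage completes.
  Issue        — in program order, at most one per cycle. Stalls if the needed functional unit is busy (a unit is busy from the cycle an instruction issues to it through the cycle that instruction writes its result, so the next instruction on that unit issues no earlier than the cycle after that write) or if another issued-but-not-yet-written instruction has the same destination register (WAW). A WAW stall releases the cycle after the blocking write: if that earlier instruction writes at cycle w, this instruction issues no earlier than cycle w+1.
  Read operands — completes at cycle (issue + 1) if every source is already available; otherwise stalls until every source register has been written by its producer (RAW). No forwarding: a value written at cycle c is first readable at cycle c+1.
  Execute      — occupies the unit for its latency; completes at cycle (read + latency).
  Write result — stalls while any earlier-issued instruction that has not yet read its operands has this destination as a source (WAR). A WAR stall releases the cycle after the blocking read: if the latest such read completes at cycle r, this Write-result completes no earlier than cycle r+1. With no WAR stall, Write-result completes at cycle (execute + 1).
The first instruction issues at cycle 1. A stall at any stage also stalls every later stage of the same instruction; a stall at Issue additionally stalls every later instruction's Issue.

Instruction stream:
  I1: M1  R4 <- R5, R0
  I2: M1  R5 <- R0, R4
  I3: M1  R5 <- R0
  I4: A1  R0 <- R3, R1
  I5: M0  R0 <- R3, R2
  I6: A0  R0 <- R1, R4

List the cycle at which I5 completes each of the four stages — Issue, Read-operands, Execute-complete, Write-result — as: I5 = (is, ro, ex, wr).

I5 = (23, 24, 29, 30)

c1: issue I1 (M1)
c2: I1 read-ops
c7: I1 finished on M1
c8: I1→R4
c9: issue I2 (M1)
c10: I2 read-ops
c15: I2 finished on M1
c16: I2→R5
c17: issue I3 (M1)
c18: I3 read-ops | issue I4 (A1)
c19: I4 read-ops
c21: I4 finished on A1
c22: I4→R0
c23: I3 finished on M1 | issue I5 (M0)
c24: I3→R5 | I5 read-ops
c29: I5 finished on M0
c30: I5→R0
c31: issue I6 (A0)
c32: I6 read-ops
c33: I6 finished on A0
c34: I6→R0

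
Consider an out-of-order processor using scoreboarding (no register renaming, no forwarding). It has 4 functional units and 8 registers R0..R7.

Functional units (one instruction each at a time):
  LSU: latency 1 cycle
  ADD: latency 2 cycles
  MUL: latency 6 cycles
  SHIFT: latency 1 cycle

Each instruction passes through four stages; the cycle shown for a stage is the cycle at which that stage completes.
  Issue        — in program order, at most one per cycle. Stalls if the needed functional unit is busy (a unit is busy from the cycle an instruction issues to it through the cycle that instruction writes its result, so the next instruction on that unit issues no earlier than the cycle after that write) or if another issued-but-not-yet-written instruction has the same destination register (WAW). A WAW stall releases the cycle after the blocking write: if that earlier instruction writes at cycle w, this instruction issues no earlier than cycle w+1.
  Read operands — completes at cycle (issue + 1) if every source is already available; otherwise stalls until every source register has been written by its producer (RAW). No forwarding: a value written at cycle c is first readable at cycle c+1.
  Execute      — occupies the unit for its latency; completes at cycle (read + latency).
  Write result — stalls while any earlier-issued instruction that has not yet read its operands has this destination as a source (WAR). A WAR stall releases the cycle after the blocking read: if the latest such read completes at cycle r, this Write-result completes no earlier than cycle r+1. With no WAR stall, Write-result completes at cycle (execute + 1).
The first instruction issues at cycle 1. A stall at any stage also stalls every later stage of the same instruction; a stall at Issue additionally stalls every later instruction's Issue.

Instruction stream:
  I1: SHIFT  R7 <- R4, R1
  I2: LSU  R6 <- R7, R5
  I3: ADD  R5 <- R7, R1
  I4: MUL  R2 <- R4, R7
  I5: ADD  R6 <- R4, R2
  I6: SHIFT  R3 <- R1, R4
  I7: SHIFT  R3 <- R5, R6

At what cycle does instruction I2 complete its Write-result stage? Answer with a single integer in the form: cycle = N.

cycle = 7

t=1  issue I1 (SHIFT)
t=2  I1 read-ops, issue I2 (LSU)
t=3  I1 finished on SHIFT, issue I3 (ADD)
t=4  I1→R7, issue I4 (MUL)
t=5  I2 read-ops, I3 read-ops, I4 read-ops
t=6  I2 finished on LSU
t=7  I2→R6, I3 finished on ADD
t=8  I3→R5
t=9  issue I5 (ADD)
t=10  issue I6 (SHIFT)
t=11  I4 finished on MUL, I6 read-ops
t=12  I4→R2, I6 finished on SHIFT
t=13  I5 read-ops, I6→R3
t=14  issue I7 (SHIFT)
t=15  I5 finished on ADD
t=16  I5→R6
t=17  I7 read-ops
t=18  I7 finished on SHIFT
t=19  I7→R3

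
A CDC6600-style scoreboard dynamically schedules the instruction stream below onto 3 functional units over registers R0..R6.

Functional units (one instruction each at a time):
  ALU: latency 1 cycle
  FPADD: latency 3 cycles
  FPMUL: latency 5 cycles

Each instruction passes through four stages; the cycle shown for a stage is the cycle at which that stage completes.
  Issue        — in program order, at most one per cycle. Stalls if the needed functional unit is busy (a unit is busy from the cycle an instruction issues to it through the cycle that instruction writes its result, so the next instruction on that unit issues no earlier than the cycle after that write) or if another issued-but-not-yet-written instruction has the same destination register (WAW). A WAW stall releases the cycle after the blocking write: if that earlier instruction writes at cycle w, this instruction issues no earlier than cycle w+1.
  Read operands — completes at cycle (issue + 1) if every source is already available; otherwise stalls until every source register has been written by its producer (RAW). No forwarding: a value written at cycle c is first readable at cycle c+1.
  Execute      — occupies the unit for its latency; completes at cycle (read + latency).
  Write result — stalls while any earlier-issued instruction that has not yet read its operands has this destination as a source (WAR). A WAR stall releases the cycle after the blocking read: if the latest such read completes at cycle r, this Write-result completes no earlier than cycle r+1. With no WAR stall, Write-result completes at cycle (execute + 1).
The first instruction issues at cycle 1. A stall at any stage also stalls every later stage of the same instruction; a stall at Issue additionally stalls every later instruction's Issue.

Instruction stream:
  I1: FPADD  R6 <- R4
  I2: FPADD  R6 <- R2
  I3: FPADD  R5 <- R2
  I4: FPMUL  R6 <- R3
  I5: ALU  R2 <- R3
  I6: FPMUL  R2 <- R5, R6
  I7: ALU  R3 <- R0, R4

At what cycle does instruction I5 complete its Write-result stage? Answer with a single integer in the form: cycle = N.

cycle = 18

t=1  issue I1 (FPADD)
t=2  I1 read-ops
t=5  I1 finished on FPADD
t=6  I1→R6
t=7  issue I2 (FPADD)
t=8  I2 read-ops
t=11  I2 finished on FPADD
t=12  I2→R6
t=13  issue I3 (FPADD)
t=14  I3 read-ops; issue I4 (FPMUL)
t=15  I4 read-ops; issue I5 (ALU)
t=16  I5 read-ops
t=17  I3 finished on FPADD; I5 finished on ALU
t=18  I3→R5; I5→R2
t=20  I4 finished on FPMUL
t=21  I4→R6
t=22  issue I6 (FPMUL)
t=23  I6 read-ops; issue I7 (ALU)
t=24  I7 read-ops
t=25  I7 finished on ALU
t=26  I7→R3
t=28  I6 finished on FPMUL
t=29  I6→R2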